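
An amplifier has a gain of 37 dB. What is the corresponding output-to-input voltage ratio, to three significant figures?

70.8

Voltage ratio = 10^(dB/20).
10^(37/20) = 10^(1.850) = 70.8.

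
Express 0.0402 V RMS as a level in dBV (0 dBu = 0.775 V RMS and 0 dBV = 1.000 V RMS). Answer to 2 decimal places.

-27.92 dBV

dBV = 20·log₁₀(V / 1.000 V).
20·log₁₀(0.0402/1.000) = -27.92 dBV.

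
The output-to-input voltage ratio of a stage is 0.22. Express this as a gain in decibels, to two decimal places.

Voltage is an amplitude quantity, so gain = 20·log₁₀(V_out/V_in).
20·log₁₀(0.22) = -13.15 dB.

-13.15 dB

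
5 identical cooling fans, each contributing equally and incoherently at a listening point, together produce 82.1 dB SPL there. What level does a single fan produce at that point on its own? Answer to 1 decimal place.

5 equal incoherent sources add 10·log₁₀(5) = 6.99 dB over one source.
L_one = 82.1 − 6.99 = 75.1 dB SPL.

75.1 dB SPL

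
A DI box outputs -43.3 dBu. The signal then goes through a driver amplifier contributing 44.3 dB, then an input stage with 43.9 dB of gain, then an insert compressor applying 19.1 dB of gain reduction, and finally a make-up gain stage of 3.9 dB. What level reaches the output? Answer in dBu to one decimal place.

+29.7 dBu

Gain stages sum in dB:
-43.3 + 44.3 + 43.9 − 19.1 + 3.9 = +29.7 dBu.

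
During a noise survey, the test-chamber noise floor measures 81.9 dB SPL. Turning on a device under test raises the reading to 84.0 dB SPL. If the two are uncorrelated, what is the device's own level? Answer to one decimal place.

Background correction is a power subtraction:
L_src = 10·log₁₀(10^(84.0/10) − 10^(81.9/10)) = 10·log₁₀(96310000) = 79.8 dB SPL.

79.8 dB SPL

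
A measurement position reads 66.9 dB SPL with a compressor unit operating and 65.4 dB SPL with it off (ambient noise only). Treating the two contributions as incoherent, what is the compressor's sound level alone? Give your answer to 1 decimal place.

61.6 dB SPL

Background correction is a power subtraction:
L_src = 10·log₁₀(10^(66.9/10) − 10^(65.4/10)) = 10·log₁₀(1430000) = 61.6 dB SPL.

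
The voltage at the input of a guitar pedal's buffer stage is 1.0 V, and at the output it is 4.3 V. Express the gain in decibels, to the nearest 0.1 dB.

Voltage is an amplitude quantity, so gain = 20·log₁₀(V_out/V_in).
20·log₁₀(4.3/1.0) = 20·log₁₀(4.300) = 12.7 dB.

12.7 dB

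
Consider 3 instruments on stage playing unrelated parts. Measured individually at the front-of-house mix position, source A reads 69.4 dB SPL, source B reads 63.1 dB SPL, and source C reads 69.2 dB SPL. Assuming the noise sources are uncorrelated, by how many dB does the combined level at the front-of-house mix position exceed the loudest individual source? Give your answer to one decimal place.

3.4 dB

Incoherent sources sum as intensities:
L_total = 10·log₁₀(10^(69.4/10) + 10^(63.1/10) + 10^(69.2/10)) = 72.80 dB SPL.
Excess over the loudest (69.4 dB): 72.80 − 69.4 = 3.4 dB.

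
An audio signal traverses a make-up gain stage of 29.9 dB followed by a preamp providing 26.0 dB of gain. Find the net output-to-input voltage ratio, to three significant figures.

Net gain = 29.9 + 26.0 = 55.9 dB.
Voltage ratio = 10^(55.9/20) = 624.

624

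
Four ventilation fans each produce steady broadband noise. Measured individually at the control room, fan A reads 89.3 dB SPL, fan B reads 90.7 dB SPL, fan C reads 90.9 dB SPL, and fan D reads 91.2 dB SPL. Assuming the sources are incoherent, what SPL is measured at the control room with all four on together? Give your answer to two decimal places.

Incoherent sources sum as intensities:
L_total = 10·log₁₀(10^(89.3/10) + 10^(90.7/10) + 10^(90.9/10) + 10^(91.2/10)) = 10·log₁₀(4575000000) = 96.60 dB SPL.

96.60 dB SPL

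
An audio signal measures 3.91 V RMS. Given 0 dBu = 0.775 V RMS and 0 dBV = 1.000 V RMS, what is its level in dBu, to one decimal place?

+14.1 dBu

dBu = 20·log₁₀(V / 0.775 V).
20·log₁₀(3.91/0.775) = +14.1 dBu.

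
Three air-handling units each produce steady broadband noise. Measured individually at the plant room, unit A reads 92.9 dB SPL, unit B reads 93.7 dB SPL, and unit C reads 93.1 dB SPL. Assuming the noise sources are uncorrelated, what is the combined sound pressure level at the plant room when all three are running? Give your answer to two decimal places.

Incoherent sources sum as intensities:
L_total = 10·log₁₀(10^(92.9/10) + 10^(93.7/10) + 10^(93.1/10)) = 10·log₁₀(6336000000) = 98.02 dB SPL.

98.02 dB SPL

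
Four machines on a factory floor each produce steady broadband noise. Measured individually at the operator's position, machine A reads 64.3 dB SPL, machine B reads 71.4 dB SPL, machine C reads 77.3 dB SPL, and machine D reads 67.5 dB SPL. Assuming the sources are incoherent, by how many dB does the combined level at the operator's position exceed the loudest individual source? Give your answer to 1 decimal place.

Uncorrelated sources add in intensity (power), not in dB.
L_total = 10·log₁₀(10^(64.3/10) + 10^(71.4/10) + 10^(77.3/10) + 10^(67.5/10)) = 78.80 dB SPL.
Excess over the loudest (77.3 dB): 78.80 − 77.3 = 1.5 dB.

1.5 dB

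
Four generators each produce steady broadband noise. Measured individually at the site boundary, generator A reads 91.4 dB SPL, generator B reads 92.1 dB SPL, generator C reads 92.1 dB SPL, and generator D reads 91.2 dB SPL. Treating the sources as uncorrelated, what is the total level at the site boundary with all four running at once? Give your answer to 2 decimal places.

97.74 dB SPL

Uncorrelated sources add in intensity (power), not in dB.
L_total = 10·log₁₀(10^(91.4/10) + 10^(92.1/10) + 10^(92.1/10) + 10^(91.2/10)) = 10·log₁₀(5942000000) = 97.74 dB SPL.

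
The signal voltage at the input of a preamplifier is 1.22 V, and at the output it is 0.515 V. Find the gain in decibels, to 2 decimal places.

-7.49 dB

Voltage is an amplitude quantity, so gain = 20·log₁₀(V_out/V_in).
20·log₁₀(0.515/1.22) = 20·log₁₀(0.4221) = -7.49 dB.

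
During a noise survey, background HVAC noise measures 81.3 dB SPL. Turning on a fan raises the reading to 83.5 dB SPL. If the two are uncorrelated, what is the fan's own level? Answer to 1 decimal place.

Remove the background by subtracting linear intensities:
L_src = 10·log₁₀(10^(83.5/10) − 10^(81.3/10)) = 10·log₁₀(88980000) = 79.5 dB SPL.

79.5 dB SPL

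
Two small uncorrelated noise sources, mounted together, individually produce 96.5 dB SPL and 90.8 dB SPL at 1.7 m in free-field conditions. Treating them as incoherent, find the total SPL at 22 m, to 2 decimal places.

Combined at 1.7 m: 10·log₁₀(10^(96.5/10)+10^(90.8/10)) = 97.535 dB SPL.
Then apply −20·log₁₀(22/1.7) = -22.239 dB → 75.30 dB SPL.

75.30 dB SPL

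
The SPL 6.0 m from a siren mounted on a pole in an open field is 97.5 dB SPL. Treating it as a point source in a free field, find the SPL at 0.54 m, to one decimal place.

Free-field point source: level drops by 20·log₁₀ of the distance ratio.
ΔL = −20·log₁₀(0.54/6.0) = 20.92 dB, so L₂ = 97.5 + (20.92) = 118.4 dB SPL.

118.4 dB SPL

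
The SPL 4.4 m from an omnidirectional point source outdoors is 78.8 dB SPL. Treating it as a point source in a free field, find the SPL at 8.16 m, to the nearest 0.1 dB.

For a point source in a free field, ΔL = −20·log₁₀(d₂/d₁).
ΔL = −20·log₁₀(8.16/4.4) = -5.36 dB, so L₂ = 78.8 + (-5.36) = 73.4 dB SPL.

73.4 dB SPL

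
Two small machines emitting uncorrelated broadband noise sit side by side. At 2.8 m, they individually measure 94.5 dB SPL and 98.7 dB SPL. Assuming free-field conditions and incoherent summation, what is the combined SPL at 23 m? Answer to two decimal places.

81.81 dB SPL

Combined at 2.8 m: 10·log₁₀(10^(94.5/10)+10^(98.7/10)) = 100.099 dB SPL.
Then apply −20·log₁₀(23/2.8) = -18.291 dB → 81.81 dB SPL.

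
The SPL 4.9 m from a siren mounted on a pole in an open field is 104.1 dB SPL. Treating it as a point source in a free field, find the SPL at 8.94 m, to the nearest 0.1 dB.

98.9 dB SPL

For a point source in a free field, ΔL = −20·log₁₀(d₂/d₁).
ΔL = −20·log₁₀(8.94/4.9) = -5.22 dB, so L₂ = 104.1 + (-5.22) = 98.9 dB SPL.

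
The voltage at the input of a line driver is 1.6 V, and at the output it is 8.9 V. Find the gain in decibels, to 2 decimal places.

For a voltage ratio, dB = 20·log₁₀(V₂/V₁).
20·log₁₀(8.9/1.6) = 20·log₁₀(5.562) = 14.91 dB.

14.91 dB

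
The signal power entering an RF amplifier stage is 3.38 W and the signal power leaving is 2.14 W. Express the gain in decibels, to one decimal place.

Power ratio → dB uses the 10·log₁₀ form:
10·log₁₀(2.14/3.38) = 10·log₁₀(0.6331) = -2.0 dB.

-2.0 dB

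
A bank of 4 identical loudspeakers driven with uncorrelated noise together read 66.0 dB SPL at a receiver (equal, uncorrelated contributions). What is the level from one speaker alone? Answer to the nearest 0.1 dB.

4 equal incoherent sources add 10·log₁₀(4) = 6.02 dB over one source.
L_one = 66.0 − 6.02 = 60.0 dB SPL.

60.0 dB SPL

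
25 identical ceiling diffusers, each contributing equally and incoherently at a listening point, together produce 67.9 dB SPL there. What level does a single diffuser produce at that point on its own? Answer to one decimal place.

25 equal incoherent sources add 10·log₁₀(25) = 13.98 dB over one source.
L_one = 67.9 − 13.98 = 53.9 dB SPL.

53.9 dB SPL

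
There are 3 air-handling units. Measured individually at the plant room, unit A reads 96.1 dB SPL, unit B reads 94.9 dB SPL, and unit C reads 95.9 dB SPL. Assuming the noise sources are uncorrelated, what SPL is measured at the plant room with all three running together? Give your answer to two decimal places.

100.44 dB SPL

Uncorrelated sources add in intensity (power), not in dB.
L_total = 10·log₁₀(10^(96.1/10) + 10^(94.9/10) + 10^(95.9/10)) = 10·log₁₀(11055000000) = 100.44 dB SPL.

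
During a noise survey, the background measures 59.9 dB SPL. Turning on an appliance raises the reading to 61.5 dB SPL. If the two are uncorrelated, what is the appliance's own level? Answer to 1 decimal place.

56.4 dB SPL

Remove the background by subtracting linear intensities:
L_src = 10·log₁₀(10^(61.5/10) − 10^(59.9/10)) = 10·log₁₀(435300) = 56.4 dB SPL.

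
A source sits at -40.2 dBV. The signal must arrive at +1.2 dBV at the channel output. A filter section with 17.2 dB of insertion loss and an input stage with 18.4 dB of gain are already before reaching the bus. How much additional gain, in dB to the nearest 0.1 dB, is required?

The required make-up gain is the shortfall in the dB sum.
G = +1.2 − (-40.2) + 17.2 − 18.4 = 40.2 dB.

40.2 dB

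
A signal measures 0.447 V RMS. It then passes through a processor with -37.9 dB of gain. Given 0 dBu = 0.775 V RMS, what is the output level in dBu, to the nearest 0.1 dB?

Input level: 20·log₁₀(0.447/0.775) = -4.78 dBu.
Output: -4.78 − 37.9 = -42.7 dBu.

-42.7 dBu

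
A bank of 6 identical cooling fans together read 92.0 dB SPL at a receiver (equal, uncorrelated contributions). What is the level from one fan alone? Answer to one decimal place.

84.2 dB SPL

6 equal incoherent sources add 10·log₁₀(6) = 7.78 dB over one source.
L_one = 92.0 − 7.78 = 84.2 dB SPL.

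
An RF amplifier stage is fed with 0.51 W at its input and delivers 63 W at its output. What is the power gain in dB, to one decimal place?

20.9 dB

Power ratio → dB uses the 10·log₁₀ form:
10·log₁₀(63/0.51) = 10·log₁₀(123.5) = 20.9 dB.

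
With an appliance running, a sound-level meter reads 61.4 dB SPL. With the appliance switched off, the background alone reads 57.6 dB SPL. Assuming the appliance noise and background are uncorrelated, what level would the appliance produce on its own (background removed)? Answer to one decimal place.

59.1 dB SPL

Remove the background by subtracting linear intensities:
L_src = 10·log₁₀(10^(61.4/10) − 10^(57.6/10)) = 10·log₁₀(804900) = 59.1 dB SPL.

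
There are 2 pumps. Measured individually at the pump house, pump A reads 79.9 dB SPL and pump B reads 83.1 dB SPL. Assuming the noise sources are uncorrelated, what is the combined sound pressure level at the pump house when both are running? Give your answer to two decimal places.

84.80 dB SPL

Incoherent sources sum as intensities:
L_total = 10·log₁₀(10^(79.9/10) + 10^(83.1/10)) = 10·log₁₀(301900000) = 84.80 dB SPL.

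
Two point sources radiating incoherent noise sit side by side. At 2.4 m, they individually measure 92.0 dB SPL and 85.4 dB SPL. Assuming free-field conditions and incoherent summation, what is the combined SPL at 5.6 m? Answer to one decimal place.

85.5 dB SPL

Combined at 2.4 m: 10·log₁₀(10^(92.0/10)+10^(85.4/10)) = 92.86 dB SPL.
Then apply −20·log₁₀(5.6/2.4) = -7.36 dB → 85.5 dB SPL.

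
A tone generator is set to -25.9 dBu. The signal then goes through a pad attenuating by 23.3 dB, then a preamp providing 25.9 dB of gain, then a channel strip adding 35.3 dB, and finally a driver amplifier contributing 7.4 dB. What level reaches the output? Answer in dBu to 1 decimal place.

+19.4 dBu

In dB, series stages simply add:
-25.9 − 23.3 + 25.9 + 35.3 + 7.4 = +19.4 dBu.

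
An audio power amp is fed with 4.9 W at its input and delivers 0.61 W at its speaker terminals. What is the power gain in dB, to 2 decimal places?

Power is a power quantity, so gain = 10·log₁₀(P_out/P_in).
10·log₁₀(0.61/4.9) = 10·log₁₀(0.1245) = -9.05 dB.

-9.05 dB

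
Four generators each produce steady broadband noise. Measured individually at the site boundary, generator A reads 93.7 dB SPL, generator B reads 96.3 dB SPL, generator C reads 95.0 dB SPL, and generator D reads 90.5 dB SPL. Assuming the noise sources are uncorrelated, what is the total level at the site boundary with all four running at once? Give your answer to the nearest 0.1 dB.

Add the sources as powers (linear), then convert back to dB:
L_total = 10·log₁₀(10^(93.7/10) + 10^(96.3/10) + 10^(95.0/10) + 10^(90.5/10)) = 10·log₁₀(10894000000) = 100.4 dB SPL.

100.4 dB SPL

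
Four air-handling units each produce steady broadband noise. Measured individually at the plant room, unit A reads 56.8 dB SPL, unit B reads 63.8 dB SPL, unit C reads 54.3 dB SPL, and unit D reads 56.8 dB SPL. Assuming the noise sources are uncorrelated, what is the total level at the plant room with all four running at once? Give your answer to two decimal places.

65.59 dB SPL

Incoherent sources sum as intensities:
L_total = 10·log₁₀(10^(56.8/10) + 10^(63.8/10) + 10^(54.3/10) + 10^(56.8/10)) = 10·log₁₀(3625000) = 65.59 dB SPL.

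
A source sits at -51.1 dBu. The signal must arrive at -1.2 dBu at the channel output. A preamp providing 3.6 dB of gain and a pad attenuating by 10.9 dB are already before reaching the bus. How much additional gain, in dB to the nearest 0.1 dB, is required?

57.2 dB

The required make-up gain is the shortfall in the dB sum.
G = -1.2 − (-51.1) − 3.6 + 10.9 = 57.2 dB.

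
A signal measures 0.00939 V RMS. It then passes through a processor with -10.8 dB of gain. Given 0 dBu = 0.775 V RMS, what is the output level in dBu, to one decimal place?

-49.1 dBu

Input level: 20·log₁₀(0.00939/0.775) = -38.33 dBu.
Output: -38.33 − 10.8 = -49.1 dBu.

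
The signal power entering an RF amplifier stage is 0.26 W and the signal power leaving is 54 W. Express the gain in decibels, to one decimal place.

Power is a power quantity, so gain = 10·log₁₀(P_out/P_in).
10·log₁₀(54/0.26) = 10·log₁₀(207.7) = 23.2 dB.

23.2 dB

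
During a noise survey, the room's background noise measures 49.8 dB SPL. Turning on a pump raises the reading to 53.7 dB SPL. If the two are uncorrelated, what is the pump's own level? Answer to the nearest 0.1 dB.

51.4 dB SPL

Subtract intensities: L_src = 10·log₁₀(10^(L_total/10) − 10^(L_bg/10)).
L_src = 10·log₁₀(10^(53.7/10) − 10^(49.8/10)) = 10·log₁₀(138900) = 51.4 dB SPL.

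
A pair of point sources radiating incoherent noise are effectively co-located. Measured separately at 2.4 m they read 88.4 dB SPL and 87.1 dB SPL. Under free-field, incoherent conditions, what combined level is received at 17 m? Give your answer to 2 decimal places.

73.80 dB SPL

Combined at 2.4 m: 10·log₁₀(10^(88.4/10)+10^(87.1/10)) = 90.809 dB SPL.
Then apply −20·log₁₀(17/2.4) = -17.005 dB → 73.80 dB SPL.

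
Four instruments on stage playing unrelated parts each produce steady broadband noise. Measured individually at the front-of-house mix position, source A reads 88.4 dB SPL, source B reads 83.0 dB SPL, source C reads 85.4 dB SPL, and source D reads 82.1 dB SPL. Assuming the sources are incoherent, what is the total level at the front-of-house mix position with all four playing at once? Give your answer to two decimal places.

Uncorrelated sources add in intensity (power), not in dB.
L_total = 10·log₁₀(10^(88.4/10) + 10^(83.0/10) + 10^(85.4/10) + 10^(82.1/10)) = 10·log₁₀(1400000000) = 91.46 dB SPL.

91.46 dB SPL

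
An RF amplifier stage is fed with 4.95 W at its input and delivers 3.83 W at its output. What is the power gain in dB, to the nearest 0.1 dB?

For a power ratio, dB = 10·log₁₀(P₂/P₁).
10·log₁₀(3.83/4.95) = 10·log₁₀(0.7737) = -1.1 dB.

-1.1 dB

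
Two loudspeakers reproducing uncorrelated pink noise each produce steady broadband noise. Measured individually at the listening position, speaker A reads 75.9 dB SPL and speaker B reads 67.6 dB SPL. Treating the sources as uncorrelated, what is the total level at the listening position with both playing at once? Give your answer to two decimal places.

76.50 dB SPL

Add the sources as powers (linear), then convert back to dB:
L_total = 10·log₁₀(10^(75.9/10) + 10^(67.6/10)) = 10·log₁₀(44660000) = 76.50 dB SPL.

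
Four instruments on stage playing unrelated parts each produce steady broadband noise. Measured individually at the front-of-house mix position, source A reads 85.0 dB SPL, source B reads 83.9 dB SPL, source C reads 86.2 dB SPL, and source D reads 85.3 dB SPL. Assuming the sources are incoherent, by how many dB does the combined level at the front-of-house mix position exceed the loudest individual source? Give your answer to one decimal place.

Uncorrelated sources add in intensity (power), not in dB.
L_total = 10·log₁₀(10^(85.0/10) + 10^(83.9/10) + 10^(86.2/10) + 10^(85.3/10)) = 91.20 dB SPL.
Excess over the loudest (86.2 dB): 91.20 − 86.2 = 5.0 dB.

5.0 dB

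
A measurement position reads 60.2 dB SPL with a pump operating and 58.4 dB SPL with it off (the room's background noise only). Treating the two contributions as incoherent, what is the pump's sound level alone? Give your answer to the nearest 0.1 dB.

55.5 dB SPL

Subtract intensities: L_src = 10·log₁₀(10^(L_total/10) − 10^(L_bg/10)).
L_src = 10·log₁₀(10^(60.2/10) − 10^(58.4/10)) = 10·log₁₀(355300) = 55.5 dB SPL.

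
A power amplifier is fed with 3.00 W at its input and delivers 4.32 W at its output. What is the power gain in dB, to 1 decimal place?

1.6 dB

For a power ratio, dB = 10·log₁₀(P₂/P₁).
10·log₁₀(4.32/3.00) = 10·log₁₀(1.440) = 1.6 dB.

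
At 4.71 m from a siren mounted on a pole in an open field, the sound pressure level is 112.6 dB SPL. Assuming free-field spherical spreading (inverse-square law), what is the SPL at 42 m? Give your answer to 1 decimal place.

93.6 dB SPL

For a point source in a free field, ΔL = −20·log₁₀(d₂/d₁).
ΔL = −20·log₁₀(42/4.71) = -19.00 dB, so L₂ = 112.6 + (-19.00) = 93.6 dB SPL.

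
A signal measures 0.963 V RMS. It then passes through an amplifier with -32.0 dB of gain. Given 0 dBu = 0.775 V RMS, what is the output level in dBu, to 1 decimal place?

Input level: 20·log₁₀(0.963/0.775) = 1.89 dBu.
Output: 1.89 − 32.0 = -30.1 dBu.

-30.1 dBu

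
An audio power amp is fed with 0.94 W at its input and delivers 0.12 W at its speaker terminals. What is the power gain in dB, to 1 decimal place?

Power ratio → dB uses the 10·log₁₀ form:
10·log₁₀(0.12/0.94) = 10·log₁₀(0.1277) = -8.9 dB.

-8.9 dB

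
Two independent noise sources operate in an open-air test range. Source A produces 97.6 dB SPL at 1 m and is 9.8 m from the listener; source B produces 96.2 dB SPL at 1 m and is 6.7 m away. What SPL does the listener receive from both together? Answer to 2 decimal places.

81.84 dB SPL

At the listener: L_A = 97.6 − 20·log₁₀(9.8) = 77.775 dB; L_B = 96.2 − 20·log₁₀(6.7) = 79.679 dB.
Combined: 10·log₁₀(10^(77.775/10)+10^(79.679/10)) = 81.84 dB SPL.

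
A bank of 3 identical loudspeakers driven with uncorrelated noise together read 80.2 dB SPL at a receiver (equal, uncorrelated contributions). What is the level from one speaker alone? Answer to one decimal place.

75.4 dB SPL

3 equal incoherent sources add 10·log₁₀(3) = 4.77 dB over one source.
L_one = 80.2 − 4.77 = 75.4 dB SPL.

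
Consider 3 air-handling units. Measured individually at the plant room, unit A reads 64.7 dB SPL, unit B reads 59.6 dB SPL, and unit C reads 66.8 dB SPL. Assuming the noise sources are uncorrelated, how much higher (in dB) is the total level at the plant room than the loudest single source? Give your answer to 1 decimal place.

2.6 dB

Uncorrelated sources add in intensity (power), not in dB.
L_total = 10·log₁₀(10^(64.7/10) + 10^(59.6/10) + 10^(66.8/10)) = 69.37 dB SPL.
Excess over the loudest (66.8 dB): 69.37 − 66.8 = 2.6 dB.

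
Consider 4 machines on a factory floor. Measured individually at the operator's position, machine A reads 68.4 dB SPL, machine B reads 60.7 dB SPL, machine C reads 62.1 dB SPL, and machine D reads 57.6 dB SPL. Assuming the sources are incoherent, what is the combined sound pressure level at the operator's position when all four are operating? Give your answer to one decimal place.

70.1 dB SPL

Uncorrelated sources add in intensity (power), not in dB.
L_total = 10·log₁₀(10^(68.4/10) + 10^(60.7/10) + 10^(62.1/10) + 10^(57.6/10)) = 10·log₁₀(10290000) = 70.1 dB SPL.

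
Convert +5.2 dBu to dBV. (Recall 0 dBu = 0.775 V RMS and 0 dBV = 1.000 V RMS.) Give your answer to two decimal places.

The offset between the scales is 20·log₁₀(0.775/1.000) = −2.214 dB.
So dBV = +5.2 − 2.214 = +2.99 dBV.

+2.99 dBV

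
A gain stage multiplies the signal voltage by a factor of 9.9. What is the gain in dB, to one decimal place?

Voltage is an amplitude quantity, so gain = 20·log₁₀(V_out/V_in).
20·log₁₀(9.9) = 19.9 dB.

19.9 dB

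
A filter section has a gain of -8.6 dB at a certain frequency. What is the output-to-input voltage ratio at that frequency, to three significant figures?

0.372

Voltage ratio = 10^(dB/20).
10^(-8.6/20) = 10^(-0.4300) = 0.372.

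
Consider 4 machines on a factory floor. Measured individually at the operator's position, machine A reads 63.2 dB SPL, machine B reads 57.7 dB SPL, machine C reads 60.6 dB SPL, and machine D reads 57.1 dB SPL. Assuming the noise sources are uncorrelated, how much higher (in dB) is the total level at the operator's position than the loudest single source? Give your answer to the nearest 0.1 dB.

Add the sources as powers (linear), then convert back to dB:
L_total = 10·log₁₀(10^(63.2/10) + 10^(57.7/10) + 10^(60.6/10) + 10^(57.1/10)) = 66.37 dB SPL.
Excess over the loudest (63.2 dB): 66.37 − 63.2 = 3.2 dB.

3.2 dB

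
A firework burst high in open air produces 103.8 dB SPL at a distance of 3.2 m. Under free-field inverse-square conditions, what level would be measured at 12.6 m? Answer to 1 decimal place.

Inverse-square spreading gives ΔL = −20·log₁₀(d₂/d₁).
ΔL = −20·log₁₀(12.6/3.2) = -11.90 dB, so L₂ = 103.8 + (-11.90) = 91.9 dB SPL.

91.9 dB SPL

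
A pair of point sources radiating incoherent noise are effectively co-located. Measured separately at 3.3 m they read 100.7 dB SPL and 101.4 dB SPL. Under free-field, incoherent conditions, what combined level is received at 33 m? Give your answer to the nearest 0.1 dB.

Combined at 3.3 m: 10·log₁₀(10^(100.7/10)+10^(101.4/10)) = 104.07 dB SPL.
Then apply −20·log₁₀(33/3.3) = -20.00 dB → 84.1 dB SPL.

84.1 dB SPL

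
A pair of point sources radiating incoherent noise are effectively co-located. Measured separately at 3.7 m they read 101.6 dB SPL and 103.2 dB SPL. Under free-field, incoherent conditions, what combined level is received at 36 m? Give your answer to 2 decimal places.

85.72 dB SPL

Combined at 3.7 m: 10·log₁₀(10^(101.6/10)+10^(103.2/10)) = 105.484 dB SPL.
Then apply −20·log₁₀(36/3.7) = -19.762 dB → 85.72 dB SPL.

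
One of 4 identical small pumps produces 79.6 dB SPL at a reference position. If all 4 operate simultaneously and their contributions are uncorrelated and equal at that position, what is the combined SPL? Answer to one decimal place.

85.6 dB SPL

4 equal incoherent sources raise the level by 10·log₁₀(4) = 6.02 dB.
L_total = 79.6 + 6.02 = 85.6 dB SPL.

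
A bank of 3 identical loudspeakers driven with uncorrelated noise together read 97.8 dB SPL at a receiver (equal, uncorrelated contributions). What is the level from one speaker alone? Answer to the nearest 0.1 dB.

93.0 dB SPL

3 equal incoherent sources add 10·log₁₀(3) = 4.77 dB over one source.
L_one = 97.8 − 4.77 = 93.0 dB SPL.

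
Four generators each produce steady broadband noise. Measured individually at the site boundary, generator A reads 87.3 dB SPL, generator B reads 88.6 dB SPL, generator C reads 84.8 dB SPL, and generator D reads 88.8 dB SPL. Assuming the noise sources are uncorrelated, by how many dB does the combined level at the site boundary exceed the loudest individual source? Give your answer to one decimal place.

Uncorrelated sources add in intensity (power), not in dB.
L_total = 10·log₁₀(10^(87.3/10) + 10^(88.6/10) + 10^(84.8/10) + 10^(88.8/10)) = 93.66 dB SPL.
Excess over the loudest (88.8 dB): 93.66 − 88.8 = 4.9 dB.

4.9 dB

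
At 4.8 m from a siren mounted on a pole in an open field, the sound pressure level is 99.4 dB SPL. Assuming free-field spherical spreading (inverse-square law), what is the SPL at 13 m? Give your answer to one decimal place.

Inverse-square spreading gives ΔL = −20·log₁₀(d₂/d₁).
ΔL = −20·log₁₀(13/4.8) = -8.65 dB, so L₂ = 99.4 + (-8.65) = 90.7 dB SPL.

90.7 dB SPL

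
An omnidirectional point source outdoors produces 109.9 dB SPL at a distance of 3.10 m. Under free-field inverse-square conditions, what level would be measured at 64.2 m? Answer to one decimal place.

83.6 dB SPL

For a point source in a free field, ΔL = −20·log₁₀(d₂/d₁).
ΔL = −20·log₁₀(64.2/3.10) = -26.32 dB, so L₂ = 109.9 + (-26.32) = 83.6 dB SPL.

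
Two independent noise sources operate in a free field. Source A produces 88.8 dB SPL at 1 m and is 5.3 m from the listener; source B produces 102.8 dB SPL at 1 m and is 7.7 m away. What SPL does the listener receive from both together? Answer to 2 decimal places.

85.42 dB SPL

At the listener: L_A = 88.8 − 20·log₁₀(5.3) = 74.314 dB; L_B = 102.8 − 20·log₁₀(7.7) = 85.070 dB.
Combined: 10·log₁₀(10^(74.314/10)+10^(85.070/10)) = 85.42 dB SPL.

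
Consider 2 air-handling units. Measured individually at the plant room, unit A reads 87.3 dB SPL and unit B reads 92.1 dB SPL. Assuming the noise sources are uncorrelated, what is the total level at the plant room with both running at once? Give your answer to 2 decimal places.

Uncorrelated sources add in intensity (power), not in dB.
L_total = 10·log₁₀(10^(87.3/10) + 10^(92.1/10)) = 10·log₁₀(2159000000) = 93.34 dB SPL.

93.34 dB SPL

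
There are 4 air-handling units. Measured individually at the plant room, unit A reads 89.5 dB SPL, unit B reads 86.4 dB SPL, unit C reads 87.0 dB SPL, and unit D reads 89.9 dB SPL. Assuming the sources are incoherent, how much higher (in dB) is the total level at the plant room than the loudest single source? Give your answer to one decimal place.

4.6 dB

Uncorrelated sources add in intensity (power), not in dB.
L_total = 10·log₁₀(10^(89.5/10) + 10^(86.4/10) + 10^(87.0/10) + 10^(89.9/10)) = 94.48 dB SPL.
Excess over the loudest (89.9 dB): 94.48 − 89.9 = 4.6 dB.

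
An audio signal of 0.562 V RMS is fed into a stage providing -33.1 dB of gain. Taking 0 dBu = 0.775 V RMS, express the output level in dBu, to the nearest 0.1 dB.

Input level: 20·log₁₀(0.562/0.775) = -2.79 dBu.
Output: -2.79 − 33.1 = -35.9 dBu.

-35.9 dBu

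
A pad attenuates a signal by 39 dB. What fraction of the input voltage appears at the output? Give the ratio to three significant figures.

Voltage ratio = 10^(dB/20).
10^(-39/20) = 10^(-1.950) = 0.0112.

0.0112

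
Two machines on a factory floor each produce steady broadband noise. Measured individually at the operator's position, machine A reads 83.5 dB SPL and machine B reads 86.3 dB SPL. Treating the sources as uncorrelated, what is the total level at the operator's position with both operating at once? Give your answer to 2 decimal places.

Uncorrelated sources add in intensity (power), not in dB.
L_total = 10·log₁₀(10^(83.5/10) + 10^(86.3/10)) = 10·log₁₀(650500000) = 88.13 dB SPL.

88.13 dB SPL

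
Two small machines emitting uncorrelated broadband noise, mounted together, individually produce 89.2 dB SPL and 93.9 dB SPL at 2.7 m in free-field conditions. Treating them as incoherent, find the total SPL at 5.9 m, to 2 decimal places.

88.38 dB SPL

Combined at 2.7 m: 10·log₁₀(10^(89.2/10)+10^(93.9/10)) = 95.167 dB SPL.
Then apply −20·log₁₀(5.9/2.7) = -6.790 dB → 88.38 dB SPL.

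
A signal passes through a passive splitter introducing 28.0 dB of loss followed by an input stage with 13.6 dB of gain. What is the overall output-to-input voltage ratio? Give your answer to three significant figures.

Net gain = (−28.0) + 13.6 = -14.4 dB.
Voltage ratio = 10^(-14.4/20) = 0.191.

0.191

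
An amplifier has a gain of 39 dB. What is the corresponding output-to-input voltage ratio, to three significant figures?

Voltage ratio = 10^(dB/20).
10^(39/20) = 10^(1.950) = 89.1.

89.1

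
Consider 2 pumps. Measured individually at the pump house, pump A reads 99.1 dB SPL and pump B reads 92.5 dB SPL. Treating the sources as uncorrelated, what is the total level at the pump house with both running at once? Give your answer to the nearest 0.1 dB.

Incoherent sources sum as intensities:
L_total = 10·log₁₀(10^(99.1/10) + 10^(92.5/10)) = 10·log₁₀(9907000000) = 100.0 dB SPL.

100.0 dB SPL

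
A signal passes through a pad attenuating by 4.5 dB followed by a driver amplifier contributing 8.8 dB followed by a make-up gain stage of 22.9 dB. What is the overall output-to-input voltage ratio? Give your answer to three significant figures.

22.9

Net gain = (−4.5) + 8.8 + 22.9 = 27.2 dB.
Voltage ratio = 10^(27.2/20) = 22.9.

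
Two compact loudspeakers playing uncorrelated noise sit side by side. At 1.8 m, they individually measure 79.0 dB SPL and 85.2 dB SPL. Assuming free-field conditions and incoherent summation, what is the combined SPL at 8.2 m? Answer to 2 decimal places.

Combined at 1.8 m: 10·log₁₀(10^(79.0/10)+10^(85.2/10)) = 86.134 dB SPL.
Then apply −20·log₁₀(8.2/1.8) = -13.171 dB → 72.96 dB SPL.

72.96 dB SPL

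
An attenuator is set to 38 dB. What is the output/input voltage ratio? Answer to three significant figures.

0.0126

Voltage ratio = 10^(dB/20).
10^(-38/20) = 10^(-1.900) = 0.0126.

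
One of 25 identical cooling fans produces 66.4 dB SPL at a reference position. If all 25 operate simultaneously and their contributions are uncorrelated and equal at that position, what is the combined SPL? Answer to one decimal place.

25 equal incoherent sources raise the level by 10·log₁₀(25) = 13.98 dB.
L_total = 66.4 + 13.98 = 80.4 dB SPL.

80.4 dB SPL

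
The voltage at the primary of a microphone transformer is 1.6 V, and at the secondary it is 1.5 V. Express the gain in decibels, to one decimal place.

-0.6 dB

Voltage is an amplitude quantity, so gain = 20·log₁₀(V_out/V_in).
20·log₁₀(1.5/1.6) = 20·log₁₀(0.9375) = -0.6 dB.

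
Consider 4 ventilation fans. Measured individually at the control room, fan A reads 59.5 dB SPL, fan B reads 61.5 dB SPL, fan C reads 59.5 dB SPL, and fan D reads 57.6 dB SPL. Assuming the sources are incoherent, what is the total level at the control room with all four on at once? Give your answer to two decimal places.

65.76 dB SPL

Add the sources as powers (linear), then convert back to dB:
L_total = 10·log₁₀(10^(59.5/10) + 10^(61.5/10) + 10^(59.5/10) + 10^(57.6/10)) = 10·log₁₀(3770000) = 65.76 dB SPL.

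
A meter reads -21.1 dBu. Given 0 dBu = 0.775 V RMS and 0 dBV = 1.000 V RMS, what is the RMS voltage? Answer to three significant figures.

V = 0.775 V × 10^(-21.1/20).
= 0.775 × 0.08810 = 0.0683 V.

0.0683 V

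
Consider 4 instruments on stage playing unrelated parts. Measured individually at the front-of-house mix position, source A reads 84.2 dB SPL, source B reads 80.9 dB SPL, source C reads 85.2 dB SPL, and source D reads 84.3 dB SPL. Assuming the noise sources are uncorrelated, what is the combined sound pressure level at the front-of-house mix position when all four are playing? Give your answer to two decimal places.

89.94 dB SPL

Uncorrelated sources add in intensity (power), not in dB.
L_total = 10·log₁₀(10^(84.2/10) + 10^(80.9/10) + 10^(85.2/10) + 10^(84.3/10)) = 10·log₁₀(986300000) = 89.94 dB SPL.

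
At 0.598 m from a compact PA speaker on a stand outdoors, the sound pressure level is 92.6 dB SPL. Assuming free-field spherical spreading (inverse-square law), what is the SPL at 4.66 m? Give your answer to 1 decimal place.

Free-field point source: level drops by 20·log₁₀ of the distance ratio.
ΔL = −20·log₁₀(4.66/0.598) = -17.83 dB, so L₂ = 92.6 + (-17.83) = 74.8 dB SPL.

74.8 dB SPL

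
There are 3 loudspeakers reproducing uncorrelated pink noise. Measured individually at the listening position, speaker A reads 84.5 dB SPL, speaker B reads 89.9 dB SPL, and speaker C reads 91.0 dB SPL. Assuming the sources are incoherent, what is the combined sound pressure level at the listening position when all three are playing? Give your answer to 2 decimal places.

94.01 dB SPL

Add the sources as powers (linear), then convert back to dB:
L_total = 10·log₁₀(10^(84.5/10) + 10^(89.9/10) + 10^(91.0/10)) = 10·log₁₀(2518000000) = 94.01 dB SPL.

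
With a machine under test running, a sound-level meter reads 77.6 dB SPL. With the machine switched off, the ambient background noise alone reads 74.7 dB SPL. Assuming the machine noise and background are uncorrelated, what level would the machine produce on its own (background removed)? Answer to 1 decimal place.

74.5 dB SPL

Background correction is a power subtraction:
L_src = 10·log₁₀(10^(77.6/10) − 10^(74.7/10)) = 10·log₁₀(28030000) = 74.5 dB SPL.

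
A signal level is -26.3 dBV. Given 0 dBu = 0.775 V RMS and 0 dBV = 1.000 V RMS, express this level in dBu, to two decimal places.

-24.09 dBu

The offset between the scales is 20·log₁₀(0.775/1.000) = −2.214 dB.
So dBu = -26.3 + 2.214 = -24.09 dBu.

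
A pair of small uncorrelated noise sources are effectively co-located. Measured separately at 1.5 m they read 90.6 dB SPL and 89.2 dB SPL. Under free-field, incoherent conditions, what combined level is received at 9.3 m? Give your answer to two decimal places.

Combined at 1.5 m: 10·log₁₀(10^(90.6/10)+10^(89.2/10)) = 92.966 dB SPL.
Then apply −20·log₁₀(9.3/1.5) = -15.848 dB → 77.12 dB SPL.

77.12 dB SPL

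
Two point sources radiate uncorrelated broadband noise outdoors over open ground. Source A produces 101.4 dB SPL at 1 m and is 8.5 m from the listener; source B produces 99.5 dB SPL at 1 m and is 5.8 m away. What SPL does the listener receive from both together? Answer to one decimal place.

86.6 dB SPL

At the listener: L_A = 101.4 − 20·log₁₀(8.5) = 82.81 dB; L_B = 99.5 − 20·log₁₀(5.8) = 84.23 dB.
Combined: 10·log₁₀(10^(82.81/10)+10^(84.23/10)) = 86.6 dB SPL.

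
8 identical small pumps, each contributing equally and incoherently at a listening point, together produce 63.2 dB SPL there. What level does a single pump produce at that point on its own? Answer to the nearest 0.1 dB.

54.2 dB SPL

8 equal incoherent sources add 10·log₁₀(8) = 9.03 dB over one source.
L_one = 63.2 − 9.03 = 54.2 dB SPL.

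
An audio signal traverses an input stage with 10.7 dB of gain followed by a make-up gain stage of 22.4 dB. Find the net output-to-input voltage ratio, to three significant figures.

45.2

Net gain = 10.7 + 22.4 = 33.1 dB.
Voltage ratio = 10^(33.1/20) = 45.2.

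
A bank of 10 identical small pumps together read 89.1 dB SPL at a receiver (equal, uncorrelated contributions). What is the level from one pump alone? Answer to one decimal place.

10 equal incoherent sources add 10·log₁₀(10) = 10.00 dB over one source.
L_one = 89.1 − 10.00 = 79.1 dB SPL.

79.1 dB SPL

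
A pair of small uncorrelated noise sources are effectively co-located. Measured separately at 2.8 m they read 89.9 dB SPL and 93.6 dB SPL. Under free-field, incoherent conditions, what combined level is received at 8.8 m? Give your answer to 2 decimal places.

85.20 dB SPL

Combined at 2.8 m: 10·log₁₀(10^(89.9/10)+10^(93.6/10)) = 95.143 dB SPL.
Then apply −20·log₁₀(8.8/2.8) = -9.946 dB → 85.20 dB SPL.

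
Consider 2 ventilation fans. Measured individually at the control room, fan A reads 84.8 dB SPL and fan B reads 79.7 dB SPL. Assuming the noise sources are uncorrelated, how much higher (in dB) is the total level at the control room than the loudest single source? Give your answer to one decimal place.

Uncorrelated sources add in intensity (power), not in dB.
L_total = 10·log₁₀(10^(84.8/10) + 10^(79.7/10)) = 85.97 dB SPL.
Excess over the loudest (84.8 dB): 85.97 − 84.8 = 1.2 dB.

1.2 dB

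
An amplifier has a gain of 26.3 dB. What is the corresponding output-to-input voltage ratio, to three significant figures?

Voltage ratio = 10^(dB/20).
10^(26.3/20) = 10^(1.315) = 20.7.

20.7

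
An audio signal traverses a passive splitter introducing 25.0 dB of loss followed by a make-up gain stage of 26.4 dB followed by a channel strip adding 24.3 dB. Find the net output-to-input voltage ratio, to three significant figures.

Net gain = (−25.0) + 26.4 + 24.3 = 25.7 dB.
Voltage ratio = 10^(25.7/20) = 19.3.

19.3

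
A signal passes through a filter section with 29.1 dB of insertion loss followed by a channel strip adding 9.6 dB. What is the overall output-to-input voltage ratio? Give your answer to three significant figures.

Net gain = (−29.1) + 9.6 = -19.5 dB.
Voltage ratio = 10^(-19.5/20) = 0.106.

0.106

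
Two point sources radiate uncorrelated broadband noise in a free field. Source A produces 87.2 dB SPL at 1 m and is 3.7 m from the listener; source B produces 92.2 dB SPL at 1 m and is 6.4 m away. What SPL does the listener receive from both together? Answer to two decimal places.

At the listener: L_A = 87.2 − 20·log₁₀(3.7) = 75.836 dB; L_B = 92.2 − 20·log₁₀(6.4) = 76.076 dB.
Combined: 10·log₁₀(10^(75.836/10)+10^(76.076/10)) = 78.97 dB SPL.

78.97 dB SPL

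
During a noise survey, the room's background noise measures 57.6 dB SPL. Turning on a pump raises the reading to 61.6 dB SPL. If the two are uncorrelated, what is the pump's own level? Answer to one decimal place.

59.4 dB SPL

Subtract intensities: L_src = 10·log₁₀(10^(L_total/10) − 10^(L_bg/10)).
L_src = 10·log₁₀(10^(61.6/10) − 10^(57.6/10)) = 10·log₁₀(870000) = 59.4 dB SPL.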